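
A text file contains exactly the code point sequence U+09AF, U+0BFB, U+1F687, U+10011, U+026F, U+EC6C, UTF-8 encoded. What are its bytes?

U+09AF: 3-byte form → E0 A6 AF.
U+0BFB: 3-byte form → E0 AF BB.
U+1F687: 4-byte form → F0 9F 9A 87.
U+10011: 4-byte form → F0 90 80 91.
U+026F: 2-byte form → C9 AF.
U+EC6C: 3-byte form → EE B1 AC.
Concatenated (19 bytes): E0 A6 AF E0 AF BB F0 9F 9A 87 F0 90 80 91 C9 AF EE B1 AC.

E0 A6 AF E0 AF BB F0 9F 9A 87 F0 90 80 91 C9 AF EE B1 AC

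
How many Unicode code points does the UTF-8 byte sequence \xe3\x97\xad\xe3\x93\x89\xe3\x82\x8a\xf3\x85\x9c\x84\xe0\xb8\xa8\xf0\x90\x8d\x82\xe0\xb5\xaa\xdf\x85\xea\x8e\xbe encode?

Byte at offset 0: 0xE3 = 11100011 → 3-byte char (#1). Advance 3.
Byte at offset 3: 0xE3 = 11100011 → 3-byte char (#2). Advance 3.
Byte at offset 6: 0xE3 = 11100011 → 3-byte char (#3). Advance 3.
Byte at offset 9: 0xF3 = 11110011 → 4-byte char (#4). Advance 4.
Byte at offset 13: 0xE0 = 11100000 → 3-byte char (#5). Advance 3.
Byte at offset 16: 0xF0 = 11110000 → 4-byte char (#6). Advance 4.
Byte at offset 20: 0xE0 = 11100000 → 3-byte char (#7). Advance 3.
Byte at offset 23: 0xDF = 11011111 → 2-byte char (#8). Advance 2.
Byte at offset 25: 0xEA = 11101010 → 3-byte char (#9). Advance 3.
Reached end at offset 28 after 9 code points.

9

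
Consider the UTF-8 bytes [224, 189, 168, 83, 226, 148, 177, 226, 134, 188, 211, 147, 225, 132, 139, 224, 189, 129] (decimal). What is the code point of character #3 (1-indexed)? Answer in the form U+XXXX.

Offset 0: leading byte 0xE0 = 11100000 → 3-byte char #1 = E0 BD A8.
Offset 3: leading byte 0x53 = 01010011 → 1-byte char #2 = 53.
Offset 4: leading byte 0xE2 = 11100010 → 3-byte char #3 = E2 94 B1.
Leading byte 0xE2 = 11100010 matches 1110xxxx → 3-byte sequence.
Byte 1: 0xE2 = 11100010, payload 0010 (4 bits).
Byte 2: 0x94 = 10010100 (10xxxxxx ✓), payload 010100.
Byte 3: 0xB1 = 10110001 (10xxxxxx ✓), payload 110001.
Concatenate: 0010010100110001 = 0x2531 (16 bits → U+2531).

U+2531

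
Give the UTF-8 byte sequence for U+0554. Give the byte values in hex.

U+0554 = 0x554 = 1364 decimal. In range U+0080–U+07FF → 2-byte form: 110xxxxx 10xxxxxx.
Binary (11 bits): 10101010100.
Split 5+6: 10101 | 010100.
Byte 1: 11010101 = 0xD5.
Byte 2: 10010100 = 0x94.

D5 94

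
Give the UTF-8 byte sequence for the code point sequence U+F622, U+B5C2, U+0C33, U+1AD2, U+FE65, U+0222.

EF 98 A2 EB 97 82 E0 B0 B3 E1 AB 92 EF B9 A5 C8 A2

U+F622: 3-byte form → EF 98 A2.
U+B5C2: 3-byte form → EB 97 82.
U+0C33: 3-byte form → E0 B0 B3.
U+1AD2: 3-byte form → E1 AB 92.
U+FE65: 3-byte form → EF B9 A5.
U+0222: 2-byte form → C8 A2.
Concatenated (17 bytes): EF 98 A2 EB 97 82 E0 B0 B3 E1 AB 92 EF B9 A5 C8 A2.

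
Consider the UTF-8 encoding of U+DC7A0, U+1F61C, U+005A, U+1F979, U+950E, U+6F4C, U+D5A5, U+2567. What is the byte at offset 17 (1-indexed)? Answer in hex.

0xE6

1-indexed offset 17 is 0-indexed offset 16.
U+DC7A0 → 4-byte form F3 9C 9E A0 at offsets 0–3.
U+1F61C → 4-byte form F0 9F 98 9C at offsets 4–7.
U+005A → 1-byte form 5A at offsets 8–8.
U+1F979 → 4-byte form F0 9F A5 B9 at offsets 9–12.
U+950E → 3-byte form E9 94 8E at offsets 13–15.
U+6F4C → 3-byte form E6 BD 8C at offsets 16–18.
Offset 16 falls in char 6's range; it's byte 1 of E6 BD 8C = 0xE6.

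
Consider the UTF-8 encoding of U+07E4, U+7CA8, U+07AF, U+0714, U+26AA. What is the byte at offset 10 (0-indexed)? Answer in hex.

0x9A

U+07E4 → 2-byte form DF A4 at offsets 0–1.
U+7CA8 → 3-byte form E7 B2 A8 at offsets 2–4.
U+07AF → 2-byte form DE AF at offsets 5–6.
U+0714 → 2-byte form DC 94 at offsets 7–8.
U+26AA → 3-byte form E2 9A AA at offsets 9–11.
Offset 10 falls in char 5's range; it's byte 2 of E2 9A AA = 0x9A.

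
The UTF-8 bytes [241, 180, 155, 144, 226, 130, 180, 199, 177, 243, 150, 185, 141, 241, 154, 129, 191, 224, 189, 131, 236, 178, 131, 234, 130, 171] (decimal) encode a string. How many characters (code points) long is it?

8

Byte at offset 0: 0xF1 = 11110001 → 4-byte char (#1). Advance 4.
Byte at offset 4: 0xE2 = 11100010 → 3-byte char (#2). Advance 3.
Byte at offset 7: 0xC7 = 11000111 → 2-byte char (#3). Advance 2.
Byte at offset 9: 0xF3 = 11110011 → 4-byte char (#4). Advance 4.
Byte at offset 13: 0xF1 = 11110001 → 4-byte char (#5). Advance 4.
Byte at offset 17: 0xE0 = 11100000 → 3-byte char (#6). Advance 3.
Byte at offset 20: 0xEC = 11101100 → 3-byte char (#7). Advance 3.
Byte at offset 23: 0xEA = 11101010 → 3-byte char (#8). Advance 3.
Reached end at offset 26 after 8 code points.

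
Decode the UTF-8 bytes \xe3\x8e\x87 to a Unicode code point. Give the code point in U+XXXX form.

U+3387

Leading byte 0xE3 = 11100011 matches 1110xxxx → 3-byte sequence.
Byte 1: 0xE3 = 11100011, payload 0011 (4 bits).
Byte 2: 0x8E = 10001110 (10xxxxxx ✓), payload 001110.
Byte 3: 0x87 = 10000111 (10xxxxxx ✓), payload 000111.
Concatenate: 0011001110000111 = 0x3387 (16 bits → U+3387).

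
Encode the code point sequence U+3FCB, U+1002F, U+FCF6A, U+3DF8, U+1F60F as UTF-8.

U+3FCB: 3-byte form → E3 BF 8B.
U+1002F: 4-byte form → F0 90 80 AF.
U+FCF6A: 4-byte form → F3 BC BD AA.
U+3DF8: 3-byte form → E3 B7 B8.
U+1F60F: 4-byte form → F0 9F 98 8F.
Concatenated (18 bytes): E3 BF 8B F0 90 80 AF F3 BC BD AA E3 B7 B8 F0 9F 98 8F.

E3 BF 8B F0 90 80 AF F3 BC BD AA E3 B7 B8 F0 9F 98 8F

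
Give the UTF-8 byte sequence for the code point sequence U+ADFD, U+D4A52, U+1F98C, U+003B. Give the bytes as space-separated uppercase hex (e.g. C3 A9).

EA B7 BD F3 94 A9 92 F0 9F A6 8C 3B

U+ADFD: 3-byte form → EA B7 BD.
U+D4A52: 4-byte form → F3 94 A9 92.
U+1F98C: 4-byte form → F0 9F A6 8C.
U+003B: 1-byte form → 3B.
Concatenated (12 bytes): EA B7 BD F3 94 A9 92 F0 9F A6 8C 3B.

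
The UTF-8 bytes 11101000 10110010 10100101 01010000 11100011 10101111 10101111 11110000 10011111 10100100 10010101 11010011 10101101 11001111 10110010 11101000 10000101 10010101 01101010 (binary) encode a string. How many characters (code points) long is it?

Byte at offset 0: 0xE8 = 11101000 → 3-byte char (#1). Advance 3.
Byte at offset 3: 0x50 = 01010000 → 1-byte char (#2). Advance 1.
Byte at offset 4: 0xE3 = 11100011 → 3-byte char (#3). Advance 3.
Byte at offset 7: 0xF0 = 11110000 → 4-byte char (#4). Advance 4.
Byte at offset 11: 0xD3 = 11010011 → 2-byte char (#5). Advance 2.
Byte at offset 13: 0xCF = 11001111 → 2-byte char (#6). Advance 2.
Byte at offset 15: 0xE8 = 11101000 → 3-byte char (#7). Advance 3.
Byte at offset 18: 0x6A = 01101010 → 1-byte char (#8). Advance 1.
Reached end at offset 19 after 8 code points.

8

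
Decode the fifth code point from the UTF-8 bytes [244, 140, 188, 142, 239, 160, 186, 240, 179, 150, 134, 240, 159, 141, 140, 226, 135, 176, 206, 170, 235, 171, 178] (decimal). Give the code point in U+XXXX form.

Offset 0: leading byte 0xF4 = 11110100 → 4-byte char #1 = F4 8C BC 8E.
Offset 4: leading byte 0xEF = 11101111 → 3-byte char #2 = EF A0 BA.
Offset 7: leading byte 0xF0 = 11110000 → 4-byte char #3 = F0 B3 96 86.
Offset 11: leading byte 0xF0 = 11110000 → 4-byte char #4 = F0 9F 8D 8C.
Offset 15: leading byte 0xE2 = 11100010 → 3-byte char #5 = E2 87 B0.
Leading byte 0xE2 = 11100010 matches 1110xxxx → 3-byte sequence.
Byte 1: 0xE2 = 11100010, payload 0010 (4 bits).
Byte 2: 0x87 = 10000111 (10xxxxxx ✓), payload 000111.
Byte 3: 0xB0 = 10110000 (10xxxxxx ✓), payload 110000.
Concatenate: 0010000111110000 = 0x21F0 (16 bits → U+21F0).

U+21F0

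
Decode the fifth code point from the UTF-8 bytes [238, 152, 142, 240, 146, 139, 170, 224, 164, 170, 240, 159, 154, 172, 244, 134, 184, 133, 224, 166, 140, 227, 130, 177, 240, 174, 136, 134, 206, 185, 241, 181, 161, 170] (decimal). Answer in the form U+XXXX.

U+106E05

Offset 0: leading byte 0xEE = 11101110 → 3-byte char #1 = EE 98 8E.
Offset 3: leading byte 0xF0 = 11110000 → 4-byte char #2 = F0 92 8B AA.
Offset 7: leading byte 0xE0 = 11100000 → 3-byte char #3 = E0 A4 AA.
Offset 10: leading byte 0xF0 = 11110000 → 4-byte char #4 = F0 9F 9A AC.
Offset 14: leading byte 0xF4 = 11110100 → 4-byte char #5 = F4 86 B8 85.
Leading byte 0xF4 = 11110100 matches 11110xxx → 4-byte sequence.
Byte 1: 0xF4 = 11110100, payload 100 (3 bits).
Byte 2: 0x86 = 10000110 (10xxxxxx ✓), payload 000110.
Byte 3: 0xB8 = 10111000 (10xxxxxx ✓), payload 111000.
Byte 4: 0x85 = 10000101 (10xxxxxx ✓), payload 000101.
Concatenate: 100000110111000000101 = 0x106E05 (21 bits → U+106E05).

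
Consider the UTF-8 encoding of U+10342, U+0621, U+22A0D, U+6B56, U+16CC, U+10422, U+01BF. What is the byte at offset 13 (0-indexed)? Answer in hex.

U+10342 → 4-byte form F0 90 8D 82 at offsets 0–3.
U+0621 → 2-byte form D8 A1 at offsets 4–5.
U+22A0D → 4-byte form F0 A2 A8 8D at offsets 6–9.
U+6B56 → 3-byte form E6 AD 96 at offsets 10–12.
U+16CC → 3-byte form E1 9B 8C at offsets 13–15.
Offset 13 falls in char 5's range; it's byte 1 of E1 9B 8C = 0xE1.

0xE1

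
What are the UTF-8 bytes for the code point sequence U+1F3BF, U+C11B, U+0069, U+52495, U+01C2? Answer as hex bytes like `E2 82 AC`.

F0 9F 8E BF EC 84 9B 69 F1 92 92 95 C7 82

U+1F3BF: 4-byte form → F0 9F 8E BF.
U+C11B: 3-byte form → EC 84 9B.
U+0069: 1-byte form → 69.
U+52495: 4-byte form → F1 92 92 95.
U+01C2: 2-byte form → C7 82.
Concatenated (14 bytes): F0 9F 8E BF EC 84 9B 69 F1 92 92 95 C7 82.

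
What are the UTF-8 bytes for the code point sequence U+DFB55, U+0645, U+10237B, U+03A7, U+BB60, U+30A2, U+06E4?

U+DFB55: 4-byte form → F3 9F AD 95.
U+0645: 2-byte form → D9 85.
U+10237B: 4-byte form → F4 82 8D BB.
U+03A7: 2-byte form → CE A7.
U+BB60: 3-byte form → EB AD A0.
U+30A2: 3-byte form → E3 82 A2.
U+06E4: 2-byte form → DB A4.
Concatenated (20 bytes): F3 9F AD 95 D9 85 F4 82 8D BB CE A7 EB AD A0 E3 82 A2 DB A4.

F3 9F AD 95 D9 85 F4 82 8D BB CE A7 EB AD A0 E3 82 A2 DB A4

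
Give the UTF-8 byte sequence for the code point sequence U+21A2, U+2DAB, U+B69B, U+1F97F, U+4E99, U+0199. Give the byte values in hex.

U+21A2: 3-byte form → E2 86 A2.
U+2DAB: 3-byte form → E2 B6 AB.
U+B69B: 3-byte form → EB 9A 9B.
U+1F97F: 4-byte form → F0 9F A5 BF.
U+4E99: 3-byte form → E4 BA 99.
U+0199: 2-byte form → C6 99.
Concatenated (18 bytes): E2 86 A2 E2 B6 AB EB 9A 9B F0 9F A5 BF E4 BA 99 C6 99.

E2 86 A2 E2 B6 AB EB 9A 9B F0 9F A5 BF E4 BA 99 C6 99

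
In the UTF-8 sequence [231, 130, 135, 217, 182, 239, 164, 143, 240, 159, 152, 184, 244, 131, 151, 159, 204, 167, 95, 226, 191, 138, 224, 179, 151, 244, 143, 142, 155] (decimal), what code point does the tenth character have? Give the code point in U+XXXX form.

U+10F39B

Offset 0: leading byte 0xE7 = 11100111 → 3-byte char #1 = E7 82 87.
Offset 3: leading byte 0xD9 = 11011001 → 2-byte char #2 = D9 B6.
Offset 5: leading byte 0xEF = 11101111 → 3-byte char #3 = EF A4 8F.
Offset 8: leading byte 0xF0 = 11110000 → 4-byte char #4 = F0 9F 98 B8.
Offset 12: leading byte 0xF4 = 11110100 → 4-byte char #5 = F4 83 97 9F.
Offset 16: leading byte 0xCC = 11001100 → 2-byte char #6 = CC A7.
Offset 18: leading byte 0x5F = 01011111 → 1-byte char #7 = 5F.
Offset 19: leading byte 0xE2 = 11100010 → 3-byte char #8 = E2 BF 8A.
Offset 22: leading byte 0xE0 = 11100000 → 3-byte char #9 = E0 B3 97.
Offset 25: leading byte 0xF4 = 11110100 → 4-byte char #10 = F4 8F 8E 9B.
Leading byte 0xF4 = 11110100 matches 11110xxx → 4-byte sequence.
Byte 1: 0xF4 = 11110100, payload 100 (3 bits).
Byte 2: 0x8F = 10001111 (10xxxxxx ✓), payload 001111.
Byte 3: 0x8E = 10001110 (10xxxxxx ✓), payload 001110.
Byte 4: 0x9B = 10011011 (10xxxxxx ✓), payload 011011.
Concatenate: 100001111001110011011 = 0x10F39B (21 bits → U+10F39B).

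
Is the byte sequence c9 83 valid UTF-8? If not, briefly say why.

Leading byte 0xC9 = 11001001 → 2-byte form.
Continuation bytes 0x83=10000011 all match 10xxxxxx.
Decoded value 0x243 is ≥ 0x80 (shortest form) and not a surrogate.

valid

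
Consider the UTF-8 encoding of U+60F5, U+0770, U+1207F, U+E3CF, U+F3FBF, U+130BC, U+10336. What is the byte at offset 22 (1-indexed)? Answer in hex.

1-indexed offset 22 is 0-indexed offset 21.
U+60F5 → 3-byte form E6 83 B5 at offsets 0–2.
U+0770 → 2-byte form DD B0 at offsets 3–4.
U+1207F → 4-byte form F0 92 81 BF at offsets 5–8.
U+E3CF → 3-byte form EE 8F 8F at offsets 9–11.
U+F3FBF → 4-byte form F3 B3 BE BF at offsets 12–15.
U+130BC → 4-byte form F0 93 82 BC at offsets 16–19.
U+10336 → 4-byte form F0 90 8C B6 at offsets 20–23.
Offset 21 falls in char 7's range; it's byte 2 of F0 90 8C B6 = 0x90.

0x90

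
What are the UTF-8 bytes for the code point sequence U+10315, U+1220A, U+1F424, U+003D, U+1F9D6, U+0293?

F0 90 8C 95 F0 92 88 8A F0 9F 90 A4 3D F0 9F A7 96 CA 93

U+10315: 4-byte form → F0 90 8C 95.
U+1220A: 4-byte form → F0 92 88 8A.
U+1F424: 4-byte form → F0 9F 90 A4.
U+003D: 1-byte form → 3D.
U+1F9D6: 4-byte form → F0 9F A7 96.
U+0293: 2-byte form → CA 93.
Concatenated (19 bytes): F0 90 8C 95 F0 92 88 8A F0 9F 90 A4 3D F0 9F A7 96 CA 93.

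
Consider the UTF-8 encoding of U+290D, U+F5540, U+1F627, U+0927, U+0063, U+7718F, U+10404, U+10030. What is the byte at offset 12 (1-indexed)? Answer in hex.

1-indexed offset 12 is 0-indexed offset 11.
U+290D → 3-byte form E2 A4 8D at offsets 0–2.
U+F5540 → 4-byte form F3 B5 95 80 at offsets 3–6.
U+1F627 → 4-byte form F0 9F 98 A7 at offsets 7–10.
U+0927 → 3-byte form E0 A4 A7 at offsets 11–13.
Offset 11 falls in char 4's range; it's byte 1 of E0 A4 A7 = 0xE0.

0xE0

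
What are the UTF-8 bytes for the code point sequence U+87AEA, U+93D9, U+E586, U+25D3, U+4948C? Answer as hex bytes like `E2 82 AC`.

F2 87 AB AA E9 8F 99 EE 96 86 E2 97 93 F1 89 92 8C

U+87AEA: 4-byte form → F2 87 AB AA.
U+93D9: 3-byte form → E9 8F 99.
U+E586: 3-byte form → EE 96 86.
U+25D3: 3-byte form → E2 97 93.
U+4948C: 4-byte form → F1 89 92 8C.
Concatenated (17 bytes): F2 87 AB AA E9 8F 99 EE 96 86 E2 97 93 F1 89 92 8C.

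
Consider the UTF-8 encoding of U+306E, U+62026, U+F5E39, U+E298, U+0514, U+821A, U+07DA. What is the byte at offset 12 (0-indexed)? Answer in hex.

U+306E → 3-byte form E3 81 AE at offsets 0–2.
U+62026 → 4-byte form F1 A2 80 A6 at offsets 3–6.
U+F5E39 → 4-byte form F3 B5 B8 B9 at offsets 7–10.
U+E298 → 3-byte form EE 8A 98 at offsets 11–13.
Offset 12 falls in char 4's range; it's byte 2 of EE 8A 98 = 0x8A.

0x8A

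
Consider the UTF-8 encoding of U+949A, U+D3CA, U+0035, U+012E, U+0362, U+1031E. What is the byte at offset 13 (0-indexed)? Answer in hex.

0x8C

U+949A → 3-byte form E9 92 9A at offsets 0–2.
U+D3CA → 3-byte form ED 8F 8A at offsets 3–5.
U+0035 → 1-byte form 35 at offsets 6–6.
U+012E → 2-byte form C4 AE at offsets 7–8.
U+0362 → 2-byte form CD A2 at offsets 9–10.
U+1031E → 4-byte form F0 90 8C 9E at offsets 11–14.
Offset 13 falls in char 6's range; it's byte 3 of F0 90 8C 9E = 0x8C.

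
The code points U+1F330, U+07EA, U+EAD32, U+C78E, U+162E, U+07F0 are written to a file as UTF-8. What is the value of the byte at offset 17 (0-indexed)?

0xB0

U+1F330 → 4-byte form F0 9F 8C B0 at offsets 0–3.
U+07EA → 2-byte form DF AA at offsets 4–5.
U+EAD32 → 4-byte form F3 AA B4 B2 at offsets 6–9.
U+C78E → 3-byte form EC 9E 8E at offsets 10–12.
U+162E → 3-byte form E1 98 AE at offsets 13–15.
U+07F0 → 2-byte form DF B0 at offsets 16–17.
Offset 17 falls in char 6's range; it's byte 2 of DF B0 = 0xB0.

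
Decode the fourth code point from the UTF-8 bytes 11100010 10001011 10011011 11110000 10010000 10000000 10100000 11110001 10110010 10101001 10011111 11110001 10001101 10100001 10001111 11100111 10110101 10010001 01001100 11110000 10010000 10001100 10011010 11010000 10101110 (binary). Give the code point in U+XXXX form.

Offset 0: leading byte 0xE2 = 11100010 → 3-byte char #1 = E2 8B 9B.
Offset 3: leading byte 0xF0 = 11110000 → 4-byte char #2 = F0 90 80 A0.
Offset 7: leading byte 0xF1 = 11110001 → 4-byte char #3 = F1 B2 A9 9F.
Offset 11: leading byte 0xF1 = 11110001 → 4-byte char #4 = F1 8D A1 8F.
Leading byte 0xF1 = 11110001 matches 11110xxx → 4-byte sequence.
Byte 1: 0xF1 = 11110001, payload 001 (3 bits).
Byte 2: 0x8D = 10001101 (10xxxxxx ✓), payload 001101.
Byte 3: 0xA1 = 10100001 (10xxxxxx ✓), payload 100001.
Byte 4: 0x8F = 10001111 (10xxxxxx ✓), payload 001111.
Concatenate: 001001101100001001111 = 0x4D84F (21 bits → U+4D84F).

U+4D84F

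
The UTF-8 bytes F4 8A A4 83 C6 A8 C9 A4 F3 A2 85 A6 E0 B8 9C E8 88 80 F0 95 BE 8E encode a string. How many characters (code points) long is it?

7

Byte at offset 0: 0xF4 = 11110100 → 4-byte char (#1). Advance 4.
Byte at offset 4: 0xC6 = 11000110 → 2-byte char (#2). Advance 2.
Byte at offset 6: 0xC9 = 11001001 → 2-byte char (#3). Advance 2.
Byte at offset 8: 0xF3 = 11110011 → 4-byte char (#4). Advance 4.
Byte at offset 12: 0xE0 = 11100000 → 3-byte char (#5). Advance 3.
Byte at offset 15: 0xE8 = 11101000 → 3-byte char (#6). Advance 3.
Byte at offset 18: 0xF0 = 11110000 → 4-byte char (#7). Advance 4.
Reached end at offset 22 after 7 code points.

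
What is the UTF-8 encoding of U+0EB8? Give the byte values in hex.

E0 BA B8

U+0EB8 = 0xEB8 = 3768 decimal. In range U+0800–U+FFFF → 3-byte form: 1110xxxx 10xxxxxx 10xxxxxx.
Binary (16 bits): 0000111010111000.
Split 4+6+6: 0000 | 111010 | 111000.
Byte 1: 11100000 = 0xE0.
Byte 2: 10111010 = 0xBA.
Byte 3: 10111000 = 0xB8.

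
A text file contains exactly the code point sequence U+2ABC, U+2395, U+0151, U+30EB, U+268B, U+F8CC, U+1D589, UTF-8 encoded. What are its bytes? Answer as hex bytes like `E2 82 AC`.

U+2ABC: 3-byte form → E2 AA BC.
U+2395: 3-byte form → E2 8E 95.
U+0151: 2-byte form → C5 91.
U+30EB: 3-byte form → E3 83 AB.
U+268B: 3-byte form → E2 9A 8B.
U+F8CC: 3-byte form → EF A3 8C.
U+1D589: 4-byte form → F0 9D 96 89.
Concatenated (21 bytes): E2 AA BC E2 8E 95 C5 91 E3 83 AB E2 9A 8B EF A3 8C F0 9D 96 89.

E2 AA BC E2 8E 95 C5 91 E3 83 AB E2 9A 8B EF A3 8C F0 9D 96 89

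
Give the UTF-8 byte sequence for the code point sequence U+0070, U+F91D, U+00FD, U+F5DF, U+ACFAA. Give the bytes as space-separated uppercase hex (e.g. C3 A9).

U+0070: 1-byte form → 70.
U+F91D: 3-byte form → EF A4 9D.
U+00FD: 2-byte form → C3 BD.
U+F5DF: 3-byte form → EF 97 9F.
U+ACFAA: 4-byte form → F2 AC BE AA.
Concatenated (13 bytes): 70 EF A4 9D C3 BD EF 97 9F F2 AC BE AA.

70 EF A4 9D C3 BD EF 97 9F F2 AC BE AA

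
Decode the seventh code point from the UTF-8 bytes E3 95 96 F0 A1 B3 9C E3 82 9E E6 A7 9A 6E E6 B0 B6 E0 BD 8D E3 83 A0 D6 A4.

U+0F4D

Offset 0: leading byte 0xE3 = 11100011 → 3-byte char #1 = E3 95 96.
Offset 3: leading byte 0xF0 = 11110000 → 4-byte char #2 = F0 A1 B3 9C.
Offset 7: leading byte 0xE3 = 11100011 → 3-byte char #3 = E3 82 9E.
Offset 10: leading byte 0xE6 = 11100110 → 3-byte char #4 = E6 A7 9A.
Offset 13: leading byte 0x6E = 01101110 → 1-byte char #5 = 6E.
Offset 14: leading byte 0xE6 = 11100110 → 3-byte char #6 = E6 B0 B6.
Offset 17: leading byte 0xE0 = 11100000 → 3-byte char #7 = E0 BD 8D.
Leading byte 0xE0 = 11100000 matches 1110xxxx → 3-byte sequence.
Byte 1: 0xE0 = 11100000, payload 0000 (4 bits).
Byte 2: 0xBD = 10111101 (10xxxxxx ✓), payload 111101.
Byte 3: 0x8D = 10001101 (10xxxxxx ✓), payload 001101.
Concatenate: 0000111101001101 = 0xF4D (16 bits → U+0F4D).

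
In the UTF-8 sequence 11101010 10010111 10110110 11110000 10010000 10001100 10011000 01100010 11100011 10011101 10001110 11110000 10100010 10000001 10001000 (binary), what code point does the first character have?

U+A5F6

Offset 0: leading byte 0xEA = 11101010 → 3-byte char #1 = EA 97 B6.
Leading byte 0xEA = 11101010 matches 1110xxxx → 3-byte sequence.
Byte 1: 0xEA = 11101010, payload 1010 (4 bits).
Byte 2: 0x97 = 10010111 (10xxxxxx ✓), payload 010111.
Byte 3: 0xB6 = 10110110 (10xxxxxx ✓), payload 110110.
Concatenate: 1010010111110110 = 0xA5F6 (16 bits → U+A5F6).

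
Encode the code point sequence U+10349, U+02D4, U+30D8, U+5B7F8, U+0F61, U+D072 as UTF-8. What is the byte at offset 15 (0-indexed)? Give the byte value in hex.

0xA1

U+10349 → 4-byte form F0 90 8D 89 at offsets 0–3.
U+02D4 → 2-byte form CB 94 at offsets 4–5.
U+30D8 → 3-byte form E3 83 98 at offsets 6–8.
U+5B7F8 → 4-byte form F1 9B 9F B8 at offsets 9–12.
U+0F61 → 3-byte form E0 BD A1 at offsets 13–15.
Offset 15 falls in char 5's range; it's byte 3 of E0 BD A1 = 0xA1.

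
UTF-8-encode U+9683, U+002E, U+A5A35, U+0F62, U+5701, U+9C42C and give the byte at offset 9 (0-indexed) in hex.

U+9683 → 3-byte form E9 9A 83 at offsets 0–2.
U+002E → 1-byte form 2E at offsets 3–3.
U+A5A35 → 4-byte form F2 A5 A8 B5 at offsets 4–7.
U+0F62 → 3-byte form E0 BD A2 at offsets 8–10.
Offset 9 falls in char 4's range; it's byte 2 of E0 BD A2 = 0xBD.

0xBD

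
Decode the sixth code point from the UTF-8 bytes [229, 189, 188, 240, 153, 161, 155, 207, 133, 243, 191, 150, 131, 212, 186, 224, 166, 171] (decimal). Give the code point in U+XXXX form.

U+09AB

Offset 0: leading byte 0xE5 = 11100101 → 3-byte char #1 = E5 BD BC.
Offset 3: leading byte 0xF0 = 11110000 → 4-byte char #2 = F0 99 A1 9B.
Offset 7: leading byte 0xCF = 11001111 → 2-byte char #3 = CF 85.
Offset 9: leading byte 0xF3 = 11110011 → 4-byte char #4 = F3 BF 96 83.
Offset 13: leading byte 0xD4 = 11010100 → 2-byte char #5 = D4 BA.
Offset 15: leading byte 0xE0 = 11100000 → 3-byte char #6 = E0 A6 AB.
Leading byte 0xE0 = 11100000 matches 1110xxxx → 3-byte sequence.
Byte 1: 0xE0 = 11100000, payload 0000 (4 bits).
Byte 2: 0xA6 = 10100110 (10xxxxxx ✓), payload 100110.
Byte 3: 0xAB = 10101011 (10xxxxxx ✓), payload 101011.
Concatenate: 0000100110101011 = 0x9AB (16 bits → U+09AB).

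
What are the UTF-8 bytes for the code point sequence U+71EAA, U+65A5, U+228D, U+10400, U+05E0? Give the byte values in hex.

F1 B1 BA AA E6 96 A5 E2 8A 8D F0 90 90 80 D7 A0

U+71EAA: 4-byte form → F1 B1 BA AA.
U+65A5: 3-byte form → E6 96 A5.
U+228D: 3-byte form → E2 8A 8D.
U+10400: 4-byte form → F0 90 90 80.
U+05E0: 2-byte form → D7 A0.
Concatenated (16 bytes): F1 B1 BA AA E6 96 A5 E2 8A 8D F0 90 90 80 D7 A0.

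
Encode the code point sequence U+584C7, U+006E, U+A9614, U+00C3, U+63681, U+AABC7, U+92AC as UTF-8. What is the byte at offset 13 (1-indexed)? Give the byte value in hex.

0xA3

1-indexed offset 13 is 0-indexed offset 12.
U+584C7 → 4-byte form F1 98 93 87 at offsets 0–3.
U+006E → 1-byte form 6E at offsets 4–4.
U+A9614 → 4-byte form F2 A9 98 94 at offsets 5–8.
U+00C3 → 2-byte form C3 83 at offsets 9–10.
U+63681 → 4-byte form F1 A3 9A 81 at offsets 11–14.
Offset 12 falls in char 5's range; it's byte 2 of F1 A3 9A 81 = 0xA3.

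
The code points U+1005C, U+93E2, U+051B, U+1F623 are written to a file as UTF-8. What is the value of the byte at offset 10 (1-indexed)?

1-indexed offset 10 is 0-indexed offset 9.
U+1005C → 4-byte form F0 90 81 9C at offsets 0–3.
U+93E2 → 3-byte form E9 8F A2 at offsets 4–6.
U+051B → 2-byte form D4 9B at offsets 7–8.
U+1F623 → 4-byte form F0 9F 98 A3 at offsets 9–12.
Offset 9 falls in char 4's range; it's byte 1 of F0 9F 98 A3 = 0xF0.

0xF0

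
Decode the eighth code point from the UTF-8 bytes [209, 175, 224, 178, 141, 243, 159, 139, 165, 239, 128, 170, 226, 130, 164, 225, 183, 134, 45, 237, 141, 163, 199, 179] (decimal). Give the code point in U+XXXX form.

Offset 0: leading byte 0xD1 = 11010001 → 2-byte char #1 = D1 AF.
Offset 2: leading byte 0xE0 = 11100000 → 3-byte char #2 = E0 B2 8D.
Offset 5: leading byte 0xF3 = 11110011 → 4-byte char #3 = F3 9F 8B A5.
Offset 9: leading byte 0xEF = 11101111 → 3-byte char #4 = EF 80 AA.
Offset 12: leading byte 0xE2 = 11100010 → 3-byte char #5 = E2 82 A4.
Offset 15: leading byte 0xE1 = 11100001 → 3-byte char #6 = E1 B7 86.
Offset 18: leading byte 0x2D = 00101101 → 1-byte char #7 = 2D.
Offset 19: leading byte 0xED = 11101101 → 3-byte char #8 = ED 8D A3.
Leading byte 0xED = 11101101 matches 1110xxxx → 3-byte sequence.
Byte 1: 0xED = 11101101, payload 1101 (4 bits).
Byte 2: 0x8D = 10001101 (10xxxxxx ✓), payload 001101.
Byte 3: 0xA3 = 10100011 (10xxxxxx ✓), payload 100011.
Concatenate: 1101001101100011 = 0xD363 (16 bits → U+D363).

U+D363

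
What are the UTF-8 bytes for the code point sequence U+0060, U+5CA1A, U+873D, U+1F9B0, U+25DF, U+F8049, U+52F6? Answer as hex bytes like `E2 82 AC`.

60 F1 9C A8 9A E8 9C BD F0 9F A6 B0 E2 97 9F F3 B8 81 89 E5 8B B6

U+0060: 1-byte form → 60.
U+5CA1A: 4-byte form → F1 9C A8 9A.
U+873D: 3-byte form → E8 9C BD.
U+1F9B0: 4-byte form → F0 9F A6 B0.
U+25DF: 3-byte form → E2 97 9F.
U+F8049: 4-byte form → F3 B8 81 89.
U+52F6: 3-byte form → E5 8B B6.
Concatenated (22 bytes): 60 F1 9C A8 9A E8 9C BD F0 9F A6 B0 E2 97 9F F3 B8 81 89 E5 8B B6.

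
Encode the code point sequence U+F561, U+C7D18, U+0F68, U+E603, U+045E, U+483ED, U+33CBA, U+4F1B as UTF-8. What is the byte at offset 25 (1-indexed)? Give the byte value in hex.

0xBC

1-indexed offset 25 is 0-indexed offset 24.
U+F561 → 3-byte form EF 95 A1 at offsets 0–2.
U+C7D18 → 4-byte form F3 87 B4 98 at offsets 3–6.
U+0F68 → 3-byte form E0 BD A8 at offsets 7–9.
U+E603 → 3-byte form EE 98 83 at offsets 10–12.
U+045E → 2-byte form D1 9E at offsets 13–14.
U+483ED → 4-byte form F1 88 8F AD at offsets 15–18.
U+33CBA → 4-byte form F0 B3 B2 BA at offsets 19–22.
U+4F1B → 3-byte form E4 BC 9B at offsets 23–25.
Offset 24 falls in char 8's range; it's byte 2 of E4 BC 9B = 0xBC.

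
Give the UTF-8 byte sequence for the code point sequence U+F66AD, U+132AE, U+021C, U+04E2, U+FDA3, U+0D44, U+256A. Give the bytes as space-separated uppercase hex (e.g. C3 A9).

U+F66AD: 4-byte form → F3 B6 9A AD.
U+132AE: 4-byte form → F0 93 8A AE.
U+021C: 2-byte form → C8 9C.
U+04E2: 2-byte form → D3 A2.
U+FDA3: 3-byte form → EF B6 A3.
U+0D44: 3-byte form → E0 B5 84.
U+256A: 3-byte form → E2 95 AA.
Concatenated (21 bytes): F3 B6 9A AD F0 93 8A AE C8 9C D3 A2 EF B6 A3 E0 B5 84 E2 95 AA.

F3 B6 9A AD F0 93 8A AE C8 9C D3 A2 EF B6 A3 E0 B5 84 E2 95 AA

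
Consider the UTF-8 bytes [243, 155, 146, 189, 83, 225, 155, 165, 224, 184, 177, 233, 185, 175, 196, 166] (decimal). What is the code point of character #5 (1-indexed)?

Offset 0: leading byte 0xF3 = 11110011 → 4-byte char #1 = F3 9B 92 BD.
Offset 4: leading byte 0x53 = 01010011 → 1-byte char #2 = 53.
Offset 5: leading byte 0xE1 = 11100001 → 3-byte char #3 = E1 9B A5.
Offset 8: leading byte 0xE0 = 11100000 → 3-byte char #4 = E0 B8 B1.
Offset 11: leading byte 0xE9 = 11101001 → 3-byte char #5 = E9 B9 AF.
Leading byte 0xE9 = 11101001 matches 1110xxxx → 3-byte sequence.
Byte 1: 0xE9 = 11101001, payload 1001 (4 bits).
Byte 2: 0xB9 = 10111001 (10xxxxxx ✓), payload 111001.
Byte 3: 0xAF = 10101111 (10xxxxxx ✓), payload 101111.
Concatenate: 1001111001101111 = 0x9E6F (16 bits → U+9E6F).

U+9E6F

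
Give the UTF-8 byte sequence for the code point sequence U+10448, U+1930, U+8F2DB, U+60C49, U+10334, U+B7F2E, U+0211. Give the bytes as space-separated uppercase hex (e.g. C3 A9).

U+10448: 4-byte form → F0 90 91 88.
U+1930: 3-byte form → E1 A4 B0.
U+8F2DB: 4-byte form → F2 8F 8B 9B.
U+60C49: 4-byte form → F1 A0 B1 89.
U+10334: 4-byte form → F0 90 8C B4.
U+B7F2E: 4-byte form → F2 B7 BC AE.
U+0211: 2-byte form → C8 91.
Concatenated (25 bytes): F0 90 91 88 E1 A4 B0 F2 8F 8B 9B F1 A0 B1 89 F0 90 8C B4 F2 B7 BC AE C8 91.

F0 90 91 88 E1 A4 B0 F2 8F 8B 9B F1 A0 B1 89 F0 90 8C B4 F2 B7 BC AE C8 91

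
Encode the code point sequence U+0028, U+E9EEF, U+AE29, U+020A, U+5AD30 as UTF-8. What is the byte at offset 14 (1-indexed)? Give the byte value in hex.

0xB0

1-indexed offset 14 is 0-indexed offset 13.
U+0028 → 1-byte form 28 at offsets 0–0.
U+E9EEF → 4-byte form F3 A9 BB AF at offsets 1–4.
U+AE29 → 3-byte form EA B8 A9 at offsets 5–7.
U+020A → 2-byte form C8 8A at offsets 8–9.
U+5AD30 → 4-byte form F1 9A B4 B0 at offsets 10–13.
Offset 13 falls in char 5's range; it's byte 4 of F1 9A B4 B0 = 0xB0.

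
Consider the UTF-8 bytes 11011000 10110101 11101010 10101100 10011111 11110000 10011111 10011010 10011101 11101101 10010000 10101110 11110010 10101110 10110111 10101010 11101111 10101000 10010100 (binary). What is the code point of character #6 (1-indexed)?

U+FA14

Offset 0: leading byte 0xD8 = 11011000 → 2-byte char #1 = D8 B5.
Offset 2: leading byte 0xEA = 11101010 → 3-byte char #2 = EA AC 9F.
Offset 5: leading byte 0xF0 = 11110000 → 4-byte char #3 = F0 9F 9A 9D.
Offset 9: leading byte 0xED = 11101101 → 3-byte char #4 = ED 90 AE.
Offset 12: leading byte 0xF2 = 11110010 → 4-byte char #5 = F2 AE B7 AA.
Offset 16: leading byte 0xEF = 11101111 → 3-byte char #6 = EF A8 94.
Leading byte 0xEF = 11101111 matches 1110xxxx → 3-byte sequence.
Byte 1: 0xEF = 11101111, payload 1111 (4 bits).
Byte 2: 0xA8 = 10101000 (10xxxxxx ✓), payload 101000.
Byte 3: 0x94 = 10010100 (10xxxxxx ✓), payload 010100.
Concatenate: 1111101000010100 = 0xFA14 (16 bits → U+FA14).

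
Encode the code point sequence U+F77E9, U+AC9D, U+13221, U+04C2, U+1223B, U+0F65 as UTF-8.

F3 B7 9F A9 EA B2 9D F0 93 88 A1 D3 82 F0 92 88 BB E0 BD A5

U+F77E9: 4-byte form → F3 B7 9F A9.
U+AC9D: 3-byte form → EA B2 9D.
U+13221: 4-byte form → F0 93 88 A1.
U+04C2: 2-byte form → D3 82.
U+1223B: 4-byte form → F0 92 88 BB.
U+0F65: 3-byte form → E0 BD A5.
Concatenated (20 bytes): F3 B7 9F A9 EA B2 9D F0 93 88 A1 D3 82 F0 92 88 BB E0 BD A5.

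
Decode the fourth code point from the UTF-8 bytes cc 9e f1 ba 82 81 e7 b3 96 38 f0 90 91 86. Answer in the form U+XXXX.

Offset 0: leading byte 0xCC = 11001100 → 2-byte char #1 = CC 9E.
Offset 2: leading byte 0xF1 = 11110001 → 4-byte char #2 = F1 BA 82 81.
Offset 6: leading byte 0xE7 = 11100111 → 3-byte char #3 = E7 B3 96.
Offset 9: leading byte 0x38 = 00111000 → 1-byte char #4 = 38.
Leading byte 0x38 = 00111000 matches 0xxxxxxx → 1-byte sequence.
Byte 1: 0x38 = 00111000, payload 0111000 (7 bits).
Concatenate: 0111000 = 0x38 (7 bits → U+0038).

U+0038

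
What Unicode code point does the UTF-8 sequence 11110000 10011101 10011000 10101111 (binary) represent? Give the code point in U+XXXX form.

Leading byte 0xF0 = 11110000 matches 11110xxx → 4-byte sequence.
Byte 1: 0xF0 = 11110000, payload 000 (3 bits).
Byte 2: 0x9D = 10011101 (10xxxxxx ✓), payload 011101.
Byte 3: 0x98 = 10011000 (10xxxxxx ✓), payload 011000.
Byte 4: 0xAF = 10101111 (10xxxxxx ✓), payload 101111.
Concatenate: 000011101011000101111 = 0x1D62F (21 bits → U+1D62F).

U+1D62F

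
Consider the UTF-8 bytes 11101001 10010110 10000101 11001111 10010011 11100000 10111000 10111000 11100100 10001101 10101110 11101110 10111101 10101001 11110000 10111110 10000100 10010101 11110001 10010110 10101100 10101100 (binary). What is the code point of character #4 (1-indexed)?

Offset 0: leading byte 0xE9 = 11101001 → 3-byte char #1 = E9 96 85.
Offset 3: leading byte 0xCF = 11001111 → 2-byte char #2 = CF 93.
Offset 5: leading byte 0xE0 = 11100000 → 3-byte char #3 = E0 B8 B8.
Offset 8: leading byte 0xE4 = 11100100 → 3-byte char #4 = E4 8D AE.
Leading byte 0xE4 = 11100100 matches 1110xxxx → 3-byte sequence.
Byte 1: 0xE4 = 11100100, payload 0100 (4 bits).
Byte 2: 0x8D = 10001101 (10xxxxxx ✓), payload 001101.
Byte 3: 0xAE = 10101110 (10xxxxxx ✓), payload 101110.
Concatenate: 0100001101101110 = 0x436E (16 bits → U+436E).

U+436E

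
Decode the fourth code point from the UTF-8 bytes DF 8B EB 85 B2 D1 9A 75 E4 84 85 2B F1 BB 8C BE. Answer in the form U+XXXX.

U+0075

Offset 0: leading byte 0xDF = 11011111 → 2-byte char #1 = DF 8B.
Offset 2: leading byte 0xEB = 11101011 → 3-byte char #2 = EB 85 B2.
Offset 5: leading byte 0xD1 = 11010001 → 2-byte char #3 = D1 9A.
Offset 7: leading byte 0x75 = 01110101 → 1-byte char #4 = 75.
Leading byte 0x75 = 01110101 matches 0xxxxxxx → 1-byte sequence.
Byte 1: 0x75 = 01110101, payload 1110101 (7 bits).
Concatenate: 1110101 = 0x75 (7 bits → U+0075).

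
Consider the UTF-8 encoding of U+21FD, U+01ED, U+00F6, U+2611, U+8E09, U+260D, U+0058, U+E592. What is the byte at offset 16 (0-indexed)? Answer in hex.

0x58

U+21FD → 3-byte form E2 87 BD at offsets 0–2.
U+01ED → 2-byte form C7 AD at offsets 3–4.
U+00F6 → 2-byte form C3 B6 at offsets 5–6.
U+2611 → 3-byte form E2 98 91 at offsets 7–9.
U+8E09 → 3-byte form E8 B8 89 at offsets 10–12.
U+260D → 3-byte form E2 98 8D at offsets 13–15.
U+0058 → 1-byte form 58 at offsets 16–16.
Offset 16 falls in char 7's range; it's byte 1 of 58 = 0x58.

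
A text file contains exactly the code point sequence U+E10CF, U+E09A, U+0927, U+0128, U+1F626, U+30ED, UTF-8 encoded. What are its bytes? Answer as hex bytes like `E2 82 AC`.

F3 A1 83 8F EE 82 9A E0 A4 A7 C4 A8 F0 9F 98 A6 E3 83 AD

U+E10CF: 4-byte form → F3 A1 83 8F.
U+E09A: 3-byte form → EE 82 9A.
U+0927: 3-byte form → E0 A4 A7.
U+0128: 2-byte form → C4 A8.
U+1F626: 4-byte form → F0 9F 98 A6.
U+30ED: 3-byte form → E3 83 AD.
Concatenated (19 bytes): F3 A1 83 8F EE 82 9A E0 A4 A7 C4 A8 F0 9F 98 A6 E3 83 AD.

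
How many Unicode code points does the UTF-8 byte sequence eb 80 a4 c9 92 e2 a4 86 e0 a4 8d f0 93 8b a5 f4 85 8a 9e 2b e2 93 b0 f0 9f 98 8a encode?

9

Byte at offset 0: 0xEB = 11101011 → 3-byte char (#1). Advance 3.
Byte at offset 3: 0xC9 = 11001001 → 2-byte char (#2). Advance 2.
Byte at offset 5: 0xE2 = 11100010 → 3-byte char (#3). Advance 3.
Byte at offset 8: 0xE0 = 11100000 → 3-byte char (#4). Advance 3.
Byte at offset 11: 0xF0 = 11110000 → 4-byte char (#5). Advance 4.
Byte at offset 15: 0xF4 = 11110100 → 4-byte char (#6). Advance 4.
Byte at offset 19: 0x2B = 00101011 → 1-byte char (#7). Advance 1.
Byte at offset 20: 0xE2 = 11100010 → 3-byte char (#8). Advance 3.
Byte at offset 23: 0xF0 = 11110000 → 4-byte char (#9). Advance 4.
Reached end at offset 27 after 9 code points.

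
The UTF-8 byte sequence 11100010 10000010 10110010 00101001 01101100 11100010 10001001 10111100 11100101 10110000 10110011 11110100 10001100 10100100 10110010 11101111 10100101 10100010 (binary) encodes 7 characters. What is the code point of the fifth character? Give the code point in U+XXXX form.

Offset 0: leading byte 0xE2 = 11100010 → 3-byte char #1 = E2 82 B2.
Offset 3: leading byte 0x29 = 00101001 → 1-byte char #2 = 29.
Offset 4: leading byte 0x6C = 01101100 → 1-byte char #3 = 6C.
Offset 5: leading byte 0xE2 = 11100010 → 3-byte char #4 = E2 89 BC.
Offset 8: leading byte 0xE5 = 11100101 → 3-byte char #5 = E5 B0 B3.
Leading byte 0xE5 = 11100101 matches 1110xxxx → 3-byte sequence.
Byte 1: 0xE5 = 11100101, payload 0101 (4 bits).
Byte 2: 0xB0 = 10110000 (10xxxxxx ✓), payload 110000.
Byte 3: 0xB3 = 10110011 (10xxxxxx ✓), payload 110011.
Concatenate: 0101110000110011 = 0x5C33 (16 bits → U+5C33).

U+5C33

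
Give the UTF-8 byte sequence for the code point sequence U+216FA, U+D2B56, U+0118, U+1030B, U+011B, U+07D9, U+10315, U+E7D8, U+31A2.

U+216FA: 4-byte form → F0 A1 9B BA.
U+D2B56: 4-byte form → F3 92 AD 96.
U+0118: 2-byte form → C4 98.
U+1030B: 4-byte form → F0 90 8C 8B.
U+011B: 2-byte form → C4 9B.
U+07D9: 2-byte form → DF 99.
U+10315: 4-byte form → F0 90 8C 95.
U+E7D8: 3-byte form → EE 9F 98.
U+31A2: 3-byte form → E3 86 A2.
Concatenated (28 bytes): F0 A1 9B BA F3 92 AD 96 C4 98 F0 90 8C 8B C4 9B DF 99 F0 90 8C 95 EE 9F 98 E3 86 A2.

F0 A1 9B BA F3 92 AD 96 C4 98 F0 90 8C 8B C4 9B DF 99 F0 90 8C 95 EE 9F 98 E3 86 A2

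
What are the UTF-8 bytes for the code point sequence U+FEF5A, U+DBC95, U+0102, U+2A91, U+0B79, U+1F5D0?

F3 BE BD 9A F3 9B B2 95 C4 82 E2 AA 91 E0 AD B9 F0 9F 97 90

U+FEF5A: 4-byte form → F3 BE BD 9A.
U+DBC95: 4-byte form → F3 9B B2 95.
U+0102: 2-byte form → C4 82.
U+2A91: 3-byte form → E2 AA 91.
U+0B79: 3-byte form → E0 AD B9.
U+1F5D0: 4-byte form → F0 9F 97 90.
Concatenated (20 bytes): F3 BE BD 9A F3 9B B2 95 C4 82 E2 AA 91 E0 AD B9 F0 9F 97 90.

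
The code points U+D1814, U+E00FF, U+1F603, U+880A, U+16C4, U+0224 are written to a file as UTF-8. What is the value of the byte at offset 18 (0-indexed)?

U+D1814 → 4-byte form F3 91 A0 94 at offsets 0–3.
U+E00FF → 4-byte form F3 A0 83 BF at offsets 4–7.
U+1F603 → 4-byte form F0 9F 98 83 at offsets 8–11.
U+880A → 3-byte form E8 A0 8A at offsets 12–14.
U+16C4 → 3-byte form E1 9B 84 at offsets 15–17.
U+0224 → 2-byte form C8 A4 at offsets 18–19.
Offset 18 falls in char 6's range; it's byte 1 of C8 A4 = 0xC8.

0xC8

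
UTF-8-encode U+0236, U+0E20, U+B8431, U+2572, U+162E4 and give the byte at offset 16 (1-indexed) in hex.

1-indexed offset 16 is 0-indexed offset 15.
U+0236 → 2-byte form C8 B6 at offsets 0–1.
U+0E20 → 3-byte form E0 B8 A0 at offsets 2–4.
U+B8431 → 4-byte form F2 B8 90 B1 at offsets 5–8.
U+2572 → 3-byte form E2 95 B2 at offsets 9–11.
U+162E4 → 4-byte form F0 96 8B A4 at offsets 12–15.
Offset 15 falls in char 5's range; it's byte 4 of F0 96 8B A4 = 0xA4.

0xA4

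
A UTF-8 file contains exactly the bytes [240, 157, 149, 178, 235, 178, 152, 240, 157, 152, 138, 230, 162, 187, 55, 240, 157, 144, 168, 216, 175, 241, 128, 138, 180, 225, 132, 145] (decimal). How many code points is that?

Byte at offset 0: 0xF0 = 11110000 → 4-byte char (#1). Advance 4.
Byte at offset 4: 0xEB = 11101011 → 3-byte char (#2). Advance 3.
Byte at offset 7: 0xF0 = 11110000 → 4-byte char (#3). Advance 4.
Byte at offset 11: 0xE6 = 11100110 → 3-byte char (#4). Advance 3.
Byte at offset 14: 0x37 = 00110111 → 1-byte char (#5). Advance 1.
Byte at offset 15: 0xF0 = 11110000 → 4-byte char (#6). Advance 4.
Byte at offset 19: 0xD8 = 11011000 → 2-byte char (#7). Advance 2.
Byte at offset 21: 0xF1 = 11110001 → 4-byte char (#8). Advance 4.
Byte at offset 25: 0xE1 = 11100001 → 3-byte char (#9). Advance 3.
Reached end at offset 28 after 9 code points.

9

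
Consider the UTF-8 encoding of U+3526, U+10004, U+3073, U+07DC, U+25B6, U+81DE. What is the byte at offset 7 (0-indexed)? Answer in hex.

0xE3

U+3526 → 3-byte form E3 94 A6 at offsets 0–2.
U+10004 → 4-byte form F0 90 80 84 at offsets 3–6.
U+3073 → 3-byte form E3 81 B3 at offsets 7–9.
Offset 7 falls in char 3's range; it's byte 1 of E3 81 B3 = 0xE3.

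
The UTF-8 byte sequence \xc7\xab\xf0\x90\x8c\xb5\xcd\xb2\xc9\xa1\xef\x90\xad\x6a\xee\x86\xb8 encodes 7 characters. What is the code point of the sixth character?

Offset 0: leading byte 0xC7 = 11000111 → 2-byte char #1 = C7 AB.
Offset 2: leading byte 0xF0 = 11110000 → 4-byte char #2 = F0 90 8C B5.
Offset 6: leading byte 0xCD = 11001101 → 2-byte char #3 = CD B2.
Offset 8: leading byte 0xC9 = 11001001 → 2-byte char #4 = C9 A1.
Offset 10: leading byte 0xEF = 11101111 → 3-byte char #5 = EF 90 AD.
Offset 13: leading byte 0x6A = 01101010 → 1-byte char #6 = 6A.
Leading byte 0x6A = 01101010 matches 0xxxxxxx → 1-byte sequence.
Byte 1: 0x6A = 01101010, payload 1101010 (7 bits).
Concatenate: 1101010 = 0x6A (7 bits → U+006A).

U+006A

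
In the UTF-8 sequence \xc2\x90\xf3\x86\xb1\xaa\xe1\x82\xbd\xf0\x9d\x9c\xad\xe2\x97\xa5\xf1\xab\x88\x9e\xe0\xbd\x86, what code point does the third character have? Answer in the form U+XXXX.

Offset 0: leading byte 0xC2 = 11000010 → 2-byte char #1 = C2 90.
Offset 2: leading byte 0xF3 = 11110011 → 4-byte char #2 = F3 86 B1 AA.
Offset 6: leading byte 0xE1 = 11100001 → 3-byte char #3 = E1 82 BD.
Leading byte 0xE1 = 11100001 matches 1110xxxx → 3-byte sequence.
Byte 1: 0xE1 = 11100001, payload 0001 (4 bits).
Byte 2: 0x82 = 10000010 (10xxxxxx ✓), payload 000010.
Byte 3: 0xBD = 10111101 (10xxxxxx ✓), payload 111101.
Concatenate: 0001000010111101 = 0x10BD (16 bits → U+10BD).

U+10BD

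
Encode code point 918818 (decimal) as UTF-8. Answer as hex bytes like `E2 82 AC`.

U+E0522 = 0xE0522 = 918818 decimal. In range U+10000–U+10FFFF → 4-byte form: 11110xxx 10xxxxxx 10xxxxxx 10xxxxxx.
Binary (21 bits): 011100000010100100010.
Split 3+6+6+6: 011 | 100000 | 010100 | 100010.
Byte 1: 11110011 = 0xF3.
Byte 2: 10100000 = 0xA0.
Byte 3: 10010100 = 0x94.
Byte 4: 10100010 = 0xA2.

F3 A0 94 A2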